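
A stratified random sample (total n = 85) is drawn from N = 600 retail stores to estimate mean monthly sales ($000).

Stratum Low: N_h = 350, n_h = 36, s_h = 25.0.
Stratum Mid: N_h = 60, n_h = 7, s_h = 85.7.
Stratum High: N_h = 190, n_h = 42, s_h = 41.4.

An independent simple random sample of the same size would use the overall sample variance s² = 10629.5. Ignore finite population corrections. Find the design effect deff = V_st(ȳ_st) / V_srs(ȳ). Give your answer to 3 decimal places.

V̂(ȳ_st) = Σ W_h² s_h²/n_h, with W_h = N_h/N and N = 600:
  stratum Low: (350/600)²·25.0²/36 = 5.9076
  stratum Mid: (60/600)²·85.7²/7 = 10.4921
  stratum High: (190/600)²·41.4²/42 = 4.09219
V_st = 20.4919
V_srs = s²/n = 10629.5/85 = 125.053
deff = V_st / V_srs = 20.4919/125.053 = 0.1639

deff ≈ 0.164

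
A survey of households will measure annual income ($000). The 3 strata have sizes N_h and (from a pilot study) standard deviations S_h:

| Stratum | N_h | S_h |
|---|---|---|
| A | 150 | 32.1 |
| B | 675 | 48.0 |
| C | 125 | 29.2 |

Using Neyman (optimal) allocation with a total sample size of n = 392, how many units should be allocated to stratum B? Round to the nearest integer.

Neyman allocation: n_h = n · N_h S_h / Σ N_i S_i, with n = 392.
  stratum A: N_h·S_h = 150·32.1 = 4815.00
  stratum B: N_h·S_h = 675·48.0 = 32400.00
  stratum C: N_h·S_h = 125·29.2 = 3650.00
Σ N_h S_h = 40865.00
n for stratum B = 392·32400.00/40865.00 = 310.799 → 311

311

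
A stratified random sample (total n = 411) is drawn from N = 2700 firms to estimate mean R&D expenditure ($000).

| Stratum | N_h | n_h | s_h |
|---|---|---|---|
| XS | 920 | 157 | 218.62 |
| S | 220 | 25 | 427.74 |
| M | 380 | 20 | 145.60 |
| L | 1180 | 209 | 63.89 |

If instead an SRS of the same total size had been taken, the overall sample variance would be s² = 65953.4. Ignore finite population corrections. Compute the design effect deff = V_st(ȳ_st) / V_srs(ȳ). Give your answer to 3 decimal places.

deff ≈ 0.677

V̂(ȳ_st) = Σ W_h² s_h²/n_h, with W_h = N_h/N and N = 2700:
  stratum XS: (920/2700)²·218.62²/157 = 35.345
  stratum S: (220/2700)²·427.74²/25 = 48.589
  stratum M: (380/2700)²·145.60²/20 = 20.9958
  stratum L: (1180/2700)²·63.89²/209 = 3.7304
V_st = 108.66
V_srs = s²/n = 65953.4/411 = 160.471
deff = V_st / V_srs = 108.66/160.471 = 0.6771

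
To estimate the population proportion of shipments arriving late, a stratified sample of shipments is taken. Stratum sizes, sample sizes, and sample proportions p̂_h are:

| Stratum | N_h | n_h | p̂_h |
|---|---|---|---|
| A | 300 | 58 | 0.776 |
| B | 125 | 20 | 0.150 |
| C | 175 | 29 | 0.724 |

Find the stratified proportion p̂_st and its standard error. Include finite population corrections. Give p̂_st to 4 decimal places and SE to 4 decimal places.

N = 600; stratum weights W_h = N_h/N.
p̂_st = Σ W_h p̂_h = (300·0.776 + 125·0.150 + 175·0.724)/600 = 0.63042
V̂(p̂_st) = Σ W_h² (1 − n_h/N_h) p̂_h(1−p̂_h)/(n_h−1):
  stratum A: (300/600)²·(1 − 58/300)·0.776·0.224/57 = 0.000614991
  stratum B: (125/600)²·(1 − 20/125)·0.150·0.850/19 = 0.000244655
  stratum C: (175/600)²·(1 − 29/175)·0.724·0.276/28 = 0.000506498
V̂(p̂_st) = 0.00136614; SE = √V̂ = 0.0369614

p̂_st ≈ 0.6304, SE ≈ 0.0370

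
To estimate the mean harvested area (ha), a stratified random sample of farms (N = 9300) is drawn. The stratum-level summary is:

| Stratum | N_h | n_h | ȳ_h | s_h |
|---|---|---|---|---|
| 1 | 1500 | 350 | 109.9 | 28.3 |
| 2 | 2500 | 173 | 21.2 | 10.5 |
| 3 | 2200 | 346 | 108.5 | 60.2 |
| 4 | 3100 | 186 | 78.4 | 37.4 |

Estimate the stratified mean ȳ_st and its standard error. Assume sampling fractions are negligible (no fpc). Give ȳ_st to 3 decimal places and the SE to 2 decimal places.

ȳ_st ≈ 75.225, SE ≈ 1.24

ȳ_st = Σ W_h ȳ_h = (1500·109.9 + 2500·21.2 + 2200·108.5 + 3100·78.4)/9300 = 75.22473
V̂(ȳ_st) = Σ W_h² s_h²/n_h, with W_h = N_h/N and N = 9300:
  stratum 1: (1500/9300)²·28.3²/350 = 0.059528
  stratum 2: (2500/9300)²·10.5²/173 = 0.0460518
  stratum 3: (2200/9300)²·60.2²/346 = 0.586133
  stratum 4: (3100/9300)²·37.4²/186 = 0.835579
V̂(ȳ_st) = 1.52729
SE(ȳ_st) = √1.52729 = 1.23584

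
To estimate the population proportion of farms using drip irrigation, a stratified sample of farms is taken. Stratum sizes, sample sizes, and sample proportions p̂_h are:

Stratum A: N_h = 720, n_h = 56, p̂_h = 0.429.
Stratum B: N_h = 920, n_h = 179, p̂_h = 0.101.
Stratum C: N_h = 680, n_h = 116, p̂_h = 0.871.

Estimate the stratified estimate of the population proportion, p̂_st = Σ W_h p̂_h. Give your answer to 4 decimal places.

p̂_st ≈ 0.4285

N = 2320; stratum weights W_h = N_h/N.
p̂_st = Σ W_h p̂_h = (720·0.429 + 920·0.101 + 680·0.871)/2320 = 0.42848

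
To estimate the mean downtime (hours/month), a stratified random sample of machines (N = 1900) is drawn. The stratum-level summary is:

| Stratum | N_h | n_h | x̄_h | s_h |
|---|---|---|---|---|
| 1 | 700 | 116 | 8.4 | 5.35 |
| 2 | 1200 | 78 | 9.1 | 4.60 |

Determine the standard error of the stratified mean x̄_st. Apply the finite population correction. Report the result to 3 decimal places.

V̂(x̄_st) = Σ W_h² (1 − n_h/N_h) s_h²/n_h, with W_h = N_h/N and N = 1900:
  stratum 1: (700/1900)²·(1 − 116/700)·5.35²/116 = 0.0279417
  stratum 2: (1200/1900)²·(1 − 78/1200)·4.60²/78 = 0.101178
V̂(x̄_st) = 0.12912
SE(x̄_st) = √0.12912 = 0.359333

SE(x̄_st) ≈ 0.359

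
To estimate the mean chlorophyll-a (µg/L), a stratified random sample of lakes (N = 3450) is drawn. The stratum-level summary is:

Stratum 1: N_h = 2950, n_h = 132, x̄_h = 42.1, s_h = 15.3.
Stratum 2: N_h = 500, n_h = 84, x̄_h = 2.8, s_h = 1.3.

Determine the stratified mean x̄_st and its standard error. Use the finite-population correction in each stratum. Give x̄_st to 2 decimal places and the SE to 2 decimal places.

x̄_st ≈ 36.40, SE ≈ 1.11

x̄_st = Σ W_h x̄_h = (2950·42.1 + 500·2.8)/3450 = 36.40435
V̂(x̄_st) = Σ W_h² (1 − n_h/N_h) s_h²/n_h, with W_h = N_h/N and N = 3450:
  stratum 1: (2950/3450)²·(1 − 132/2950)·15.3²/132 = 1.23861
  stratum 2: (500/3450)²·(1 − 84/500)·1.3²/84 = 0.000351587
V̂(x̄_st) = 1.23896
SE(x̄_st) = √1.23896 = 1.11309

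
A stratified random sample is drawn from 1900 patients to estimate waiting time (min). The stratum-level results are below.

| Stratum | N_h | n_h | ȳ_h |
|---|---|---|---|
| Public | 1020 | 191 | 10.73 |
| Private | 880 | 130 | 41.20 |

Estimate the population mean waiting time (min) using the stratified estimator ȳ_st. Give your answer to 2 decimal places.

ȳ_st ≈ 24.84

N = Σ N_h = 1900. Stratum weights W_h = N_h/N.
ȳ_st = (1020·10.73 + 880·41.20) / 1900 = 24.8424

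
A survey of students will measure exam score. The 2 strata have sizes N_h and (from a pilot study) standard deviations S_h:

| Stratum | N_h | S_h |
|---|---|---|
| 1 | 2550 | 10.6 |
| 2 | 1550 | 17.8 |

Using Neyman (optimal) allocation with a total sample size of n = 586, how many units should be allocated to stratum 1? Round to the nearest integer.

Neyman allocation: n_h = n · N_h S_h / Σ N_i S_i, with n = 586.
  stratum 1: N_h·S_h = 2550·10.6 = 27030.00
  stratum 2: N_h·S_h = 1550·17.8 = 27590.00
Σ N_h S_h = 54620.00
n for stratum 1 = 586·27030.00/54620.00 = 289.996 → 290

290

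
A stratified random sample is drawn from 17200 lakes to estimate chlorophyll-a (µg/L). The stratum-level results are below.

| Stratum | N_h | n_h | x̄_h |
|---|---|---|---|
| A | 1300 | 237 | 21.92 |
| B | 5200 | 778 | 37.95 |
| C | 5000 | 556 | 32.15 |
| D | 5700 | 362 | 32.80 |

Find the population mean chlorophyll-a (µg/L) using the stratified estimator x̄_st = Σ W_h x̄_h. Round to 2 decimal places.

N = Σ N_h = 17200. Stratum weights W_h = N_h/N.
x̄_st = (1300·21.92 + 5200·37.95 + 5000·32.15 + 5700·32.80) / 17200 = 33.3457

x̄_st ≈ 33.35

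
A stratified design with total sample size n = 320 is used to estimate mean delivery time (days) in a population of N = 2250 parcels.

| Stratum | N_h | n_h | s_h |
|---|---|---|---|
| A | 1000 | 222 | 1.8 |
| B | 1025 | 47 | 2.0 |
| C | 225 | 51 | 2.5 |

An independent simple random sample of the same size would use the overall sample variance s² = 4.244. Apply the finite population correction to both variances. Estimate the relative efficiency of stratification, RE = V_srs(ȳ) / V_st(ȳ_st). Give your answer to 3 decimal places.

V̂(ȳ_st) = Σ W_h² (1 − n_h/N_h) s_h²/n_h, with W_h = N_h/N and N = 2250:
  stratum A: (1000/2250)²·(1 − 222/1000)·1.8²/222 = 0.00224288
  stratum B: (1025/2250)²·(1 − 47/1025)·2.0²/47 = 0.0168523
  stratum C: (225/2250)²·(1 − 51/225)·2.5²/51 = 0.000947712
V_st = 0.0200429
V_srs = (1 − 320/2250)·4.244/320 = 0.0113763
Relative efficiency = V_srs / V_st = 0.0113763/0.0200429 = 0.5676

RE ≈ 0.568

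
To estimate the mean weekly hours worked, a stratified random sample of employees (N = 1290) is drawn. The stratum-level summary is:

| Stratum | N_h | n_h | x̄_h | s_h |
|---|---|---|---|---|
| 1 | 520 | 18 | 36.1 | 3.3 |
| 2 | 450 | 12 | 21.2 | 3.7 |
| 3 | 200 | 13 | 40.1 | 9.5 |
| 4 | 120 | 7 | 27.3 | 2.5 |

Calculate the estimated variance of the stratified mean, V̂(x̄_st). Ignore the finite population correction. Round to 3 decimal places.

V̂(x̄_st) = Σ W_h² s_h²/n_h, with W_h = N_h/N and N = 1290:
  stratum 1: (520/1290)²·3.3²/18 = 0.0983066
  stratum 2: (450/1290)²·3.7²/12 = 0.138825
  stratum 3: (200/1290)²·9.5²/13 = 0.166872
  stratum 4: (120/1290)²·2.5²/7 = 0.00772618
V̂(x̄_st) = 0.41173

V̂(x̄_st) ≈ 0.412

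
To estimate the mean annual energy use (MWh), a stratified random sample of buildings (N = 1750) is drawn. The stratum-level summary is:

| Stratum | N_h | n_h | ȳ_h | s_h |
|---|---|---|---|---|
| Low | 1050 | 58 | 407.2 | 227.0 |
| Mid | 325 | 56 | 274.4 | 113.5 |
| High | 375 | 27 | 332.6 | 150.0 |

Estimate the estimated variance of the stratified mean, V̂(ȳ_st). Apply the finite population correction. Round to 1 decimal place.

V̂(ȳ_st) = Σ W_h² (1 − n_h/N_h) s_h²/n_h, with W_h = N_h/N and N = 1750:
  stratum Low: (1050/1750)²·(1 − 58/1050)·227.0²/58 = 302.168
  stratum Mid: (325/1750)²·(1 − 56/325)·113.5²/56 = 6.56694
  stratum High: (375/1750)²·(1 − 27/375)·150.0²/27 = 35.5102
V̂(ȳ_st) = 344.245

V̂(ȳ_st) ≈ 344.2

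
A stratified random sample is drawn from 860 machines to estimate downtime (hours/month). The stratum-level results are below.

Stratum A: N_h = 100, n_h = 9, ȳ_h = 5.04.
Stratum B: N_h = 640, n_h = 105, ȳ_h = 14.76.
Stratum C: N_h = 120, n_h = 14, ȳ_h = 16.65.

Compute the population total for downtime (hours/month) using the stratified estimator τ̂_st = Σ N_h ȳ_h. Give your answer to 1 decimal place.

τ̂_st ≈ 11948.4

τ̂_st = Σ N_h ȳ_h = 100·5.04 + 640·14.76 + 120·16.65 = 11948.4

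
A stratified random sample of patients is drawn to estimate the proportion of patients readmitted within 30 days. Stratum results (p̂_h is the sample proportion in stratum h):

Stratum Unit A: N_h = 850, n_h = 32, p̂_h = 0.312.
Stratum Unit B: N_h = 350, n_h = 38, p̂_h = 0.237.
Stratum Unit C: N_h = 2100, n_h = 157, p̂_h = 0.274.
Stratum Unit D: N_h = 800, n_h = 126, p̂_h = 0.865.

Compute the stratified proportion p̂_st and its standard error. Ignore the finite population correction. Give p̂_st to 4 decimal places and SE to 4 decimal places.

N = 4100; stratum weights W_h = N_h/N.
p̂_st = Σ W_h p̂_h = (850·0.312 + 350·0.237 + 2100·0.274 + 800·0.865)/4100 = 0.39404
V̂(p̂_st) = Σ W_h² p̂_h(1−p̂_h)/(n_h−1):
  stratum Unit A: (850/4100)²·0.312·0.688/31 = 0.000297613
  stratum Unit B: (350/4100)²·0.237·0.763/37 = 3.56155e-05
  stratum Unit C: (2100/4100)²·0.274·0.726/156 = 0.000334529
  stratum Unit D: (800/4100)²·0.865·0.135/125 = 3.55674e-05
V̂(p̂_st) = 0.000703324; SE = √V̂ = 0.0265203

p̂_st ≈ 0.3940, SE ≈ 0.0265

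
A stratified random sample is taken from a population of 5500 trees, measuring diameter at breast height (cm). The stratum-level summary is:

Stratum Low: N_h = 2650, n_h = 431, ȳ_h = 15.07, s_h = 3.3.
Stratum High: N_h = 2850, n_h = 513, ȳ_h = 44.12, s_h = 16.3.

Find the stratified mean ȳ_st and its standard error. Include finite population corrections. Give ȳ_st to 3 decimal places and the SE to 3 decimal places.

ȳ_st = Σ W_h ȳ_h = (2650·15.07 + 2850·44.12)/5500 = 30.12318
V̂(ȳ_st) = Σ W_h² (1 − n_h/N_h) s_h²/n_h, with W_h = N_h/N and N = 5500:
  stratum Low: (2650/5500)²·(1 − 431/2650)·3.3²/431 = 0.00491166
  stratum High: (2850/5500)²·(1 − 513/2850)·16.3²/513 = 0.114034
V̂(ȳ_st) = 0.118946
SE(ȳ_st) = √0.118946 = 0.344886

ȳ_st ≈ 30.123, SE ≈ 0.345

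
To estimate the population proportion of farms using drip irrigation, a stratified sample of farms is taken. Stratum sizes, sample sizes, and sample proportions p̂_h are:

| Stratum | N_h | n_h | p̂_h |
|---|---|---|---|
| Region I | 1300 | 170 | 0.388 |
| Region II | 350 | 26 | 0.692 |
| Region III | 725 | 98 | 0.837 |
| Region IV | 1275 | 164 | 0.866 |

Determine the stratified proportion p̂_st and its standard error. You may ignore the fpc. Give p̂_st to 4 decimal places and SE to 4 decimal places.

p̂_st ≈ 0.6733, SE ≈ 0.0200

N = 3650; stratum weights W_h = N_h/N.
p̂_st = Σ W_h p̂_h = (1300·0.388 + 350·0.692 + 725·0.837 + 1275·0.866)/3650 = 0.67331
V̂(p̂_st) = Σ W_h² p̂_h(1−p̂_h)/(n_h−1):
  stratum Region I: (1300/3650)²·0.388·0.612/169 = 0.000178237
  stratum Region II: (350/3650)²·0.692·0.308/25 = 7.83912e-05
  stratum Region III: (725/3650)²·0.837·0.163/97 = 5.54922e-05
  stratum Region IV: (1275/3650)²·0.866·0.134/163 = 8.687e-05
V̂(p̂_st) = 0.00039899; SE = √V̂ = 0.0199747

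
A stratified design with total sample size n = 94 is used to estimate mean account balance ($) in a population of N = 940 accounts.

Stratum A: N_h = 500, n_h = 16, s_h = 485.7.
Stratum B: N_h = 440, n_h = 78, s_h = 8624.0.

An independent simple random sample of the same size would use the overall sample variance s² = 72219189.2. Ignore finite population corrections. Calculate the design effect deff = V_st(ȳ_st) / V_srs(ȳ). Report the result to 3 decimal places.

deff ≈ 0.277

V̂(ȳ_st) = Σ W_h² s_h²/n_h, with W_h = N_h/N and N = 940:
  stratum A: (500/940)²·485.7²/16 = 4171.58
  stratum B: (440/940)²·8624.0²/78 = 208916
V_st = 213088
V_srs = s²/n = 72219189.2/94 = 768289
deff = V_st / V_srs = 213088/768289 = 0.2774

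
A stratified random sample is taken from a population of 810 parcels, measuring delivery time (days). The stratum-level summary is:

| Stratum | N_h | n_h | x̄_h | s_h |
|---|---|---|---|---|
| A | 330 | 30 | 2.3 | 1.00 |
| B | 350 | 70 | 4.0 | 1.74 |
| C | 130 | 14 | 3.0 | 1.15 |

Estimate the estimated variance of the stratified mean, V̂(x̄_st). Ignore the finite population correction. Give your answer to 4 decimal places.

V̂(x̄_st) = Σ W_h² s_h²/n_h, with W_h = N_h/N and N = 810:
  stratum A: (330/810)²·1.00²/30 = 0.00553269
  stratum B: (350/810)²·1.74²/70 = 0.00807545
  stratum C: (130/810)²·1.15²/14 = 0.00243324
V̂(x̄_st) = 0.0160414

V̂(x̄_st) ≈ 0.0160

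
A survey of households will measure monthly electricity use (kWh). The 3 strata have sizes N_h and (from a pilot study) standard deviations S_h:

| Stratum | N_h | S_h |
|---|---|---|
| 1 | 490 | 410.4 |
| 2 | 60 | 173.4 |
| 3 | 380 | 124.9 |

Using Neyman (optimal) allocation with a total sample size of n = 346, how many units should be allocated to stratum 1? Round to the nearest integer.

Neyman allocation: n_h = n · N_h S_h / Σ N_i S_i, with n = 346.
  stratum 1: N_h·S_h = 490·410.4 = 201096.00
  stratum 2: N_h·S_h = 60·173.4 = 10404.00
  stratum 3: N_h·S_h = 380·124.9 = 47462.00
Σ N_h S_h = 258962.00
n for stratum 1 = 346·201096.00/258962.00 = 268.685 → 269

269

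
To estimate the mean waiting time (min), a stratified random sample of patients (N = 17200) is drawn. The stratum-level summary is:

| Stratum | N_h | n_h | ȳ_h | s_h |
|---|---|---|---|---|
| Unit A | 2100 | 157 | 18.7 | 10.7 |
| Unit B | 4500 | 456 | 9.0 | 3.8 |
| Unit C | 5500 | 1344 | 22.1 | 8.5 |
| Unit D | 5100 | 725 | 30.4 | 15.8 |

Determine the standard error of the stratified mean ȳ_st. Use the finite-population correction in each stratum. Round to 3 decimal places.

SE(ȳ_st) ≈ 0.205

V̂(ȳ_st) = Σ W_h² (1 − n_h/N_h) s_h²/n_h, with W_h = N_h/N and N = 17200:
  stratum Unit A: (2100/17200)²·(1 − 157/2100)·10.7²/157 = 0.0100578
  stratum Unit B: (4500/17200)²·(1 − 456/4500)·3.8²/456 = 0.00194791
  stratum Unit C: (5500/17200)²·(1 − 1344/5500)·8.5²/1344 = 0.00415355
  stratum Unit D: (5100/17200)²·(1 − 725/5100)·15.8²/725 = 0.0259697
V̂(ȳ_st) = 0.042129
SE(ȳ_st) = √0.042129 = 0.205254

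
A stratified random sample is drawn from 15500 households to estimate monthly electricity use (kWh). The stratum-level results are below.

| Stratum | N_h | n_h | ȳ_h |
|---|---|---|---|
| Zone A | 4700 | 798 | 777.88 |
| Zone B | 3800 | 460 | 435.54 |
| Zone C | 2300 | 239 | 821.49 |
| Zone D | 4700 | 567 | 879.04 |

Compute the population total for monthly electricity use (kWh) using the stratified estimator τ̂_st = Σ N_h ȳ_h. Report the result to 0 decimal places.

τ̂_st = Σ N_h ȳ_h = 4700·777.88 + 3800·435.54 + 2300·821.49 + 4700·879.04 = 11332003

τ̂_st ≈ 11332003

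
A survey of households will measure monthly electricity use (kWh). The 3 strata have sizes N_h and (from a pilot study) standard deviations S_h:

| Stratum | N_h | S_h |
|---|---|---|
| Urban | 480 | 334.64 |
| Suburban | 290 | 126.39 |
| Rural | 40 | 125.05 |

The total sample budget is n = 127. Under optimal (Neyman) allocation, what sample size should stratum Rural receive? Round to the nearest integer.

Neyman allocation: n_h = n · N_h S_h / Σ N_i S_i, with n = 127.
  stratum Urban: N_h·S_h = 480·334.64 = 160627.20
  stratum Suburban: N_h·S_h = 290·126.39 = 36653.10
  stratum Rural: N_h·S_h = 40·125.05 = 5002.00
Σ N_h S_h = 202282.30
n for stratum Rural = 127·5002.00/202282.30 = 3.140 → 3

3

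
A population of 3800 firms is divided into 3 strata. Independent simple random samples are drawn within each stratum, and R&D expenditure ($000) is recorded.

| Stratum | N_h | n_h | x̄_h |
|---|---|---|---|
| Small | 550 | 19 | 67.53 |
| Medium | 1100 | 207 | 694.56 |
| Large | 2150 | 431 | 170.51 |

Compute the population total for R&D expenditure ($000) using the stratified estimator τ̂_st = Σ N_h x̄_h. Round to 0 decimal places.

τ̂_st ≈ 1167754

τ̂_st = Σ N_h x̄_h = 550·67.53 + 1100·694.56 + 2150·170.51 = 1167754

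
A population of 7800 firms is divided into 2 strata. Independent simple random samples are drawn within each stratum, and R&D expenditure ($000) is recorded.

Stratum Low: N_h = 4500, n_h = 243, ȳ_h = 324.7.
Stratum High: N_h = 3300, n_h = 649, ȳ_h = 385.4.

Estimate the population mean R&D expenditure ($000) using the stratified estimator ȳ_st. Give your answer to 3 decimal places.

ȳ_st ≈ 350.381

N = Σ N_h = 7800. Stratum weights W_h = N_h/N.
ȳ_st = (4500·324.7 + 3300·385.4) / 7800 = 350.38077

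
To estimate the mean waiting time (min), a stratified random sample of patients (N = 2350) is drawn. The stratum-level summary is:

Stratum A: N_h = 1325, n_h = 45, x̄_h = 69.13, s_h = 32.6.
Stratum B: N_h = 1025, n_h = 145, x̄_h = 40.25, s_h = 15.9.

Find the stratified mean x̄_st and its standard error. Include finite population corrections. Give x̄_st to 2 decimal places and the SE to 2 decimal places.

x̄_st = Σ W_h x̄_h = (1325·69.13 + 1025·40.25)/2350 = 56.53340
V̂(x̄_st) = Σ W_h² (1 − n_h/N_h) s_h²/n_h, with W_h = N_h/N and N = 2350:
  stratum A: (1325/2350)²·(1 − 45/1325)·32.6²/45 = 7.25292
  stratum B: (1025/2350)²·(1 − 145/1025)·15.9²/145 = 0.284772
V̂(x̄_st) = 7.53769
SE(x̄_st) = √7.53769 = 2.74549

x̄_st ≈ 56.53, SE ≈ 2.75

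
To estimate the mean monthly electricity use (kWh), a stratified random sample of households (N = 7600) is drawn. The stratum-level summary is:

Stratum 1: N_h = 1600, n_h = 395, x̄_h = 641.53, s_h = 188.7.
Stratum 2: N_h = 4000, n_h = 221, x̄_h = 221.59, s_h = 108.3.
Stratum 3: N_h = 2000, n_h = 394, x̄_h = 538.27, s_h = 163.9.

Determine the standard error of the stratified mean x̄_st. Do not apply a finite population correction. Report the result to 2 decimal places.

SE(x̄_st) ≈ 4.84

V̂(x̄_st) = Σ W_h² s_h²/n_h, with W_h = N_h/N and N = 7600:
  stratum 1: (1600/7600)²·188.7²/395 = 3.99539
  stratum 2: (4000/7600)²·108.3²/221 = 14.7014
  stratum 3: (2000/7600)²·163.9²/394 = 4.72166
V̂(x̄_st) = 23.4184
SE(x̄_st) = √23.4184 = 4.83926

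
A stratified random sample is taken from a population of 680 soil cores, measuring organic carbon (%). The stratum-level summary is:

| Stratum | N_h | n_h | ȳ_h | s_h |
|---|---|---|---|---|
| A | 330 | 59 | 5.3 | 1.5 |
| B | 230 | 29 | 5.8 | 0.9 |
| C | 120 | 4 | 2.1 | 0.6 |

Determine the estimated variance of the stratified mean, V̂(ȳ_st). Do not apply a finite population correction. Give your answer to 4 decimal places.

V̂(ȳ_st) = Σ W_h² s_h²/n_h, with W_h = N_h/N and N = 680:
  stratum A: (330/680)²·1.5²/59 = 0.00898133
  stratum B: (230/680)²·0.9²/29 = 0.0031954
  stratum C: (120/680)²·0.6²/4 = 0.00280277
V̂(ȳ_st) = 0.0149795

V̂(ȳ_st) ≈ 0.0150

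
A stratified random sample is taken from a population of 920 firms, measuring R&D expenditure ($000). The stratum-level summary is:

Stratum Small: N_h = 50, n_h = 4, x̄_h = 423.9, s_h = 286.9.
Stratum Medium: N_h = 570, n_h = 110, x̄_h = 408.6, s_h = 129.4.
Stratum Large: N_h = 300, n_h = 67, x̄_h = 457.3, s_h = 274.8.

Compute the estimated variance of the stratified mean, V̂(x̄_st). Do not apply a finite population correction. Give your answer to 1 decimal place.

V̂(x̄_st) ≈ 239.1

V̂(x̄_st) = Σ W_h² s_h²/n_h, with W_h = N_h/N and N = 920:
  stratum Small: (50/920)²·286.9²/4 = 60.7807
  stratum Medium: (570/920)²·129.4²/110 = 58.4319
  stratum Large: (300/920)²·274.8²/67 = 119.847
V̂(x̄_st) = 239.059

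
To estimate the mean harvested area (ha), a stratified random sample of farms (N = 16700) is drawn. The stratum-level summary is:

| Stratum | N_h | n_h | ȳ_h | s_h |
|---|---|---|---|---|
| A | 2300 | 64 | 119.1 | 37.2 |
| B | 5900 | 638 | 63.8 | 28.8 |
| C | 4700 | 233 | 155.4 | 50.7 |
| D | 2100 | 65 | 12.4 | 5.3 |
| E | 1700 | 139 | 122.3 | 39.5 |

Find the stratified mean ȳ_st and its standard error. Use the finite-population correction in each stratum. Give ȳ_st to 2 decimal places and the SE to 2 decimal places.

ȳ_st ≈ 96.69, SE ≈ 1.22

ȳ_st = Σ W_h ȳ_h = (2300·119.1 + 5900·63.8 + 4700·155.4 + 2100·12.4 + 1700·122.3)/16700 = 96.68743
V̂(ȳ_st) = Σ W_h² (1 − n_h/N_h) s_h²/n_h, with W_h = N_h/N and N = 16700:
  stratum A: (2300/16700)²·(1 − 64/2300)·37.2²/64 = 0.398724
  stratum B: (5900/16700)²·(1 − 638/5900)·28.8²/638 = 0.144722
  stratum C: (4700/16700)²·(1 − 233/4700)·50.7²/233 = 0.830502
  stratum D: (2100/16700)²·(1 − 65/2100)·5.3²/65 = 0.006622
  stratum E: (1700/16700)²·(1 − 139/1700)·39.5²/139 = 0.106807
V̂(ȳ_st) = 1.48738
SE(ȳ_st) = √1.48738 = 1.21958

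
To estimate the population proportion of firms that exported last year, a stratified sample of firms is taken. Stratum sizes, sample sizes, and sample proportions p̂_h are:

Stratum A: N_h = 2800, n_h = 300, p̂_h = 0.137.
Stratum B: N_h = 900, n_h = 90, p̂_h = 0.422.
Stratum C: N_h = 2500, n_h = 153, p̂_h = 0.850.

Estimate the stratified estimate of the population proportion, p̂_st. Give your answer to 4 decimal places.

N = 6200; stratum weights W_h = N_h/N.
p̂_st = Σ W_h p̂_h = (2800·0.137 + 900·0.422 + 2500·0.850)/6200 = 0.46587

p̂_st ≈ 0.4659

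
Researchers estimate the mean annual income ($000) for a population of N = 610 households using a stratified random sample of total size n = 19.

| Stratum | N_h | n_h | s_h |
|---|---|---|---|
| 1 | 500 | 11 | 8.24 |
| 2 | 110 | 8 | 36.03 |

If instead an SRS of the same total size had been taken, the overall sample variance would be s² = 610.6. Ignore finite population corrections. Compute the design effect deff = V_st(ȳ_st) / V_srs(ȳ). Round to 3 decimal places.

V̂(ȳ_st) = Σ W_h² s_h²/n_h, with W_h = N_h/N and N = 610:
  stratum 1: (500/610)²·8.24²/11 = 4.14708
  stratum 2: (110/610)²·36.03²/8 = 5.27672
V_st = 9.4238
V_srs = s²/n = 610.6/19 = 32.1368
deff = V_st / V_srs = 9.4238/32.1368 = 0.2932

deff ≈ 0.293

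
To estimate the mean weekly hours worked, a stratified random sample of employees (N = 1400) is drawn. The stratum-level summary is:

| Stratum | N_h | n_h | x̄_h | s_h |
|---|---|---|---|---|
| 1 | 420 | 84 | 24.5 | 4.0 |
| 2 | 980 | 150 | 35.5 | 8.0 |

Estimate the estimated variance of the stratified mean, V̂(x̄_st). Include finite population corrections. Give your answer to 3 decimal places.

V̂(x̄_st) ≈ 0.191

V̂(x̄_st) = Σ W_h² (1 − n_h/N_h) s_h²/n_h, with W_h = N_h/N and N = 1400:
  stratum 1: (420/1400)²·(1 − 84/420)·4.0²/84 = 0.0137143
  stratum 2: (980/1400)²·(1 − 150/980)·8.0²/150 = 0.177067
V̂(x̄_st) = 0.190781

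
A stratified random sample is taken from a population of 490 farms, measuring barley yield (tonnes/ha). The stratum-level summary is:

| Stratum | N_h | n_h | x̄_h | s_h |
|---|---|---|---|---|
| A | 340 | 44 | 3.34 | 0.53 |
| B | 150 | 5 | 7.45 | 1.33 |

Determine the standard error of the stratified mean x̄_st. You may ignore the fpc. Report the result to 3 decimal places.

SE(x̄_st) ≈ 0.190

V̂(x̄_st) = Σ W_h² s_h²/n_h, with W_h = N_h/N and N = 490:
  stratum A: (340/490)²·0.53²/44 = 0.00307372
  stratum B: (150/490)²·1.33²/5 = 0.0331531
V̂(x̄_st) = 0.0362268
SE(x̄_st) = √0.0362268 = 0.190333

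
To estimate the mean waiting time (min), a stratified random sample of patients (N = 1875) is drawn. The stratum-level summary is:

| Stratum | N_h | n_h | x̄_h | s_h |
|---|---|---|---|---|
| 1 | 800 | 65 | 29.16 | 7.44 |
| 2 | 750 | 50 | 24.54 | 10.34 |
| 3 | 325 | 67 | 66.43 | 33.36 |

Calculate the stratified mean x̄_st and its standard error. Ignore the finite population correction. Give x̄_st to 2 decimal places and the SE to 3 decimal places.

x̄_st = Σ W_h x̄_h = (800·29.16 + 750·24.54 + 325·66.43)/1875 = 33.77213
V̂(x̄_st) = Σ W_h² s_h²/n_h, with W_h = N_h/N and N = 1875:
  stratum 1: (800/1875)²·7.44²/65 = 0.155028
  stratum 2: (750/1875)²·10.34²/50 = 0.34213
  stratum 3: (325/1875)²·33.36²/67 = 0.499047
V̂(x̄_st) = 0.996205
SE(x̄_st) = √0.996205 = 0.998101

x̄_st ≈ 33.77, SE ≈ 0.998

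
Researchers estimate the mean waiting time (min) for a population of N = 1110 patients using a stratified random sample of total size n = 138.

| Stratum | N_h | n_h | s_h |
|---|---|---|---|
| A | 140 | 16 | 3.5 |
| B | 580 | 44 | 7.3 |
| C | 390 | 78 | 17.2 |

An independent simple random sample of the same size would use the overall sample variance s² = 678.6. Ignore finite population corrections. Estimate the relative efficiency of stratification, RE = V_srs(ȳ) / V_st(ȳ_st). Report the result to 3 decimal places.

RE ≈ 6.063

V̂(ȳ_st) = Σ W_h² s_h²/n_h, with W_h = N_h/N and N = 1110:
  stratum A: (140/1110)²·3.5²/16 = 0.0121794
  stratum B: (580/1110)²·7.3²/44 = 0.330676
  stratum C: (390/1110)²·17.2²/78 = 0.468215
V_st = 0.811071
V_srs = s²/n = 678.6/138 = 4.91739
Relative efficiency = V_srs / V_st = 4.91739/0.811071 = 6.0628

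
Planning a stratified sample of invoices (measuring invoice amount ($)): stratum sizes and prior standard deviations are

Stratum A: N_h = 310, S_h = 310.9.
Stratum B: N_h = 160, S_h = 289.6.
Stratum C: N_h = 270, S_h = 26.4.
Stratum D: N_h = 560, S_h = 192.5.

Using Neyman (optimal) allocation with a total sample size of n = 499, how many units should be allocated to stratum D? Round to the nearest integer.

209

Neyman allocation: n_h = n · N_h S_h / Σ N_i S_i, with n = 499.
  stratum A: N_h·S_h = 310·310.9 = 96379.00
  stratum B: N_h·S_h = 160·289.6 = 46336.00
  stratum C: N_h·S_h = 270·26.4 = 7128.00
  stratum D: N_h·S_h = 560·192.5 = 107800.00
Σ N_h S_h = 257643.00
n for stratum D = 499·107800.00/257643.00 = 208.786 → 209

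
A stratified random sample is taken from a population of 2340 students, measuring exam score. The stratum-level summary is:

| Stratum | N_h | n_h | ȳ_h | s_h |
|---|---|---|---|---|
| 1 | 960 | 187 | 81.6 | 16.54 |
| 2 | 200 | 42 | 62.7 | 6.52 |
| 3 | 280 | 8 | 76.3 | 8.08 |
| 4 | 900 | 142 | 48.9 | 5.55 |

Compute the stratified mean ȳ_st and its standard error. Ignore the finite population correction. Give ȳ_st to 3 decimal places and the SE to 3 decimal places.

ȳ_st ≈ 66.774, SE ≈ 0.634

ȳ_st = Σ W_h ȳ_h = (960·81.6 + 200·62.7 + 280·76.3 + 900·48.9)/2340 = 66.77350
V̂(ȳ_st) = Σ W_h² s_h²/n_h, with W_h = N_h/N and N = 2340:
  stratum 1: (960/2340)²·16.54²/187 = 0.24623
  stratum 2: (200/2340)²·6.52²/42 = 0.00739391
  stratum 3: (280/2340)²·8.08²/8 = 0.116847
  stratum 4: (900/2340)²·5.55²/142 = 0.0320886
V̂(ȳ_st) = 0.402559
SE(ȳ_st) = √0.402559 = 0.634475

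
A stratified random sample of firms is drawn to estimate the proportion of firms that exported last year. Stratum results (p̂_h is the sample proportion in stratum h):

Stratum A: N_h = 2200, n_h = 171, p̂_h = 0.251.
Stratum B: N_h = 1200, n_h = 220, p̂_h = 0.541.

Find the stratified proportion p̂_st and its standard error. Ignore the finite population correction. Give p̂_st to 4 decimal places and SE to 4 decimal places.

p̂_st ≈ 0.3534, SE ≈ 0.0246

N = 3400; stratum weights W_h = N_h/N.
p̂_st = Σ W_h p̂_h = (2200·0.251 + 1200·0.541)/3400 = 0.35335
V̂(p̂_st) = Σ W_h² p̂_h(1−p̂_h)/(n_h−1):
  stratum A: (2200/3400)²·0.251·0.749/170 = 0.000463014
  stratum B: (1200/3400)²·0.541·0.459/219 = 0.000141244
V̂(p̂_st) = 0.000604258; SE = √V̂ = 0.0245817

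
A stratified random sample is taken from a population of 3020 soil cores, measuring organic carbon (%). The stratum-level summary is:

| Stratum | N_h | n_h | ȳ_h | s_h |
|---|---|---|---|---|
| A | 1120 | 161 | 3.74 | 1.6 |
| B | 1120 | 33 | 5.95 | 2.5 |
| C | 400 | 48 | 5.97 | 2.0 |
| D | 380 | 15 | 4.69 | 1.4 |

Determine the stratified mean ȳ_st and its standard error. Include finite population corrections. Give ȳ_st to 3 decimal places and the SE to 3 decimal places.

ȳ_st = Σ W_h ȳ_h = (1120·3.74 + 1120·5.95 + 400·5.97 + 380·4.69)/3020 = 4.97450
V̂(ȳ_st) = Σ W_h² (1 − n_h/N_h) s_h²/n_h, with W_h = N_h/N and N = 3020:
  stratum A: (1120/3020)²·(1 − 161/1120)·1.6²/161 = 0.00187256
  stratum B: (1120/3020)²·(1 − 33/1120)·2.5²/33 = 0.0252813
  stratum C: (400/3020)²·(1 − 48/400)·2.0²/48 = 0.00128649
  stratum D: (380/3020)²·(1 − 15/380)·1.4²/15 = 0.00198714
V̂(ȳ_st) = 0.0304275
SE(ȳ_st) = √0.0304275 = 0.174435

ȳ_st ≈ 4.975, SE ≈ 0.174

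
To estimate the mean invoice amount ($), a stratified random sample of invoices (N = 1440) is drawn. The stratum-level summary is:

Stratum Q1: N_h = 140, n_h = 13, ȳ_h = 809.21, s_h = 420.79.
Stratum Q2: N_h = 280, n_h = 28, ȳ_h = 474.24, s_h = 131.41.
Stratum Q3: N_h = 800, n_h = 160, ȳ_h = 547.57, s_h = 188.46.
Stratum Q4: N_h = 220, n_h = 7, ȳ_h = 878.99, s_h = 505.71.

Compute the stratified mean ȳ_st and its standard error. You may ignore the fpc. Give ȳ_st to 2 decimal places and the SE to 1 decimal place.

ȳ_st ≈ 609.38, SE ≈ 32.8

ȳ_st = Σ W_h ȳ_h = (140·809.21 + 280·474.24 + 800·547.57 + 220·878.99)/1440 = 609.38222
V̂(ȳ_st) = Σ W_h² s_h²/n_h, with W_h = N_h/N and N = 1440:
  stratum Q1: (140/1440)²·420.79²/13 = 128.741
  stratum Q2: (280/1440)²·131.41²/28 = 23.3179
  stratum Q3: (800/1440)²·188.46²/160 = 68.5131
  stratum Q4: (220/1440)²·505.71²/7 = 852.757
V̂(ȳ_st) = 1073.33
SE(ȳ_st) = √1073.33 = 32.7617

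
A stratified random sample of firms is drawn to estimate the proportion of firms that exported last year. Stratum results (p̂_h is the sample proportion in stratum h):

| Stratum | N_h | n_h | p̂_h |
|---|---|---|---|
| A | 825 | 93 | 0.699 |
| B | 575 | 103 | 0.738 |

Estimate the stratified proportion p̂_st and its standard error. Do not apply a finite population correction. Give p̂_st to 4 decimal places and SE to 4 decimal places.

N = 1400; stratum weights W_h = N_h/N.
p̂_st = Σ W_h p̂_h = (825·0.699 + 575·0.738)/1400 = 0.71502
V̂(p̂_st) = Σ W_h² p̂_h(1−p̂_h)/(n_h−1):
  stratum A: (825/1400)²·0.699·0.301/92 = 0.000794159
  stratum B: (575/1400)²·0.738·0.262/102 = 0.00031977
V̂(p̂_st) = 0.00111393; SE = √V̂ = 0.0333756

p̂_st ≈ 0.7150, SE ≈ 0.0334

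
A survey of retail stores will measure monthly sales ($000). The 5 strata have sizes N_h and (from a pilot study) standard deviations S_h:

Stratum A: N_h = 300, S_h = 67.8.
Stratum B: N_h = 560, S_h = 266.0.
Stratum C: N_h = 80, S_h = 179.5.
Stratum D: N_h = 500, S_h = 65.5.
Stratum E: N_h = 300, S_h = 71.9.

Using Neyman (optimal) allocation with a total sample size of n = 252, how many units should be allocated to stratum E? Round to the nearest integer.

Neyman allocation: n_h = n · N_h S_h / Σ N_i S_i, with n = 252.
  stratum A: N_h·S_h = 300·67.8 = 20340.00
  stratum B: N_h·S_h = 560·266.0 = 148960.00
  stratum C: N_h·S_h = 80·179.5 = 14360.00
  stratum D: N_h·S_h = 500·65.5 = 32750.00
  stratum E: N_h·S_h = 300·71.9 = 21570.00
Σ N_h S_h = 237980.00
n for stratum E = 252·21570.00/237980.00 = 22.841 → 23

23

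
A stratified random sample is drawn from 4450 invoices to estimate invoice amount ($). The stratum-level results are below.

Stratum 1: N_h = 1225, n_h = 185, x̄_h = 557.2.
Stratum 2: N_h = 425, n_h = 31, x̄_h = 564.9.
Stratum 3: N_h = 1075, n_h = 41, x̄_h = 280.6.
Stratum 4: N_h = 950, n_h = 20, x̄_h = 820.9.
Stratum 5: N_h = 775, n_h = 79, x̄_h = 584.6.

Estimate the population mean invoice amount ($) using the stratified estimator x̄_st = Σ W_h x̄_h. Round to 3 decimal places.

x̄_st ≈ 552.184

N = Σ N_h = 4450. Stratum weights W_h = N_h/N.
x̄_st = (1225·557.2 + 425·564.9 + 1075·280.6 + 950·820.9 + 775·584.6) / 4450 = 552.18371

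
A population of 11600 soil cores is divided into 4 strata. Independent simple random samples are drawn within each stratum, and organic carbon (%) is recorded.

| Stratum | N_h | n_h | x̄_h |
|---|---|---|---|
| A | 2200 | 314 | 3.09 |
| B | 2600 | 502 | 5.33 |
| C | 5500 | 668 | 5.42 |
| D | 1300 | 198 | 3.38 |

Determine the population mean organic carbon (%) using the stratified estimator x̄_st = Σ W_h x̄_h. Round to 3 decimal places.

x̄_st ≈ 4.729

N = Σ N_h = 11600. Stratum weights W_h = N_h/N.
x̄_st = (2200·3.09 + 2600·5.33 + 5500·5.42 + 1300·3.38) / 11600 = 4.72931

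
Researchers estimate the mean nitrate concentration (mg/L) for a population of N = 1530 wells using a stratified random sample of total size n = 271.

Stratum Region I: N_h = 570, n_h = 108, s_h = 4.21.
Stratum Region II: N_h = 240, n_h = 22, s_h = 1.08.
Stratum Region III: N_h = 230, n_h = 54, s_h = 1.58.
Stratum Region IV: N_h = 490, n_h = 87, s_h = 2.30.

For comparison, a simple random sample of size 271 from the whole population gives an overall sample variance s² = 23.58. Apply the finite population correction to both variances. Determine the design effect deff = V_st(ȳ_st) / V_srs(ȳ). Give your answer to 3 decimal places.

V̂(ȳ_st) = Σ W_h² (1 − n_h/N_h) s_h²/n_h, with W_h = N_h/N and N = 1530:
  stratum Region I: (570/1530)²·(1 − 108/570)·4.21²/108 = 0.0184618
  stratum Region II: (240/1530)²·(1 − 22/240)·1.08²/22 = 0.00118498
  stratum Region III: (230/1530)²·(1 − 54/230)·1.58²/54 = 0.000799426
  stratum Region IV: (490/1530)²·(1 − 87/490)·2.30²/87 = 0.00512926
V_st = 0.0255755
V_srs = (1 − 271/1530)·23.58/271 = 0.0715993
deff = V_st / V_srs = 0.0255755/0.0715993 = 0.3572

deff ≈ 0.357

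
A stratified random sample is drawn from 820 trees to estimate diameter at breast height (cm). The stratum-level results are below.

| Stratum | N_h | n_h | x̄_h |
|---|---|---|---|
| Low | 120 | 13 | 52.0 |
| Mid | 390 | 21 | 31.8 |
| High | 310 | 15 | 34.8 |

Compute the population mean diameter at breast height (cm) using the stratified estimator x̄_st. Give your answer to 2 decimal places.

N = Σ N_h = 820. Stratum weights W_h = N_h/N.
x̄_st = (120·52.0 + 390·31.8 + 310·34.8) / 820 = 35.8902

x̄_st ≈ 35.89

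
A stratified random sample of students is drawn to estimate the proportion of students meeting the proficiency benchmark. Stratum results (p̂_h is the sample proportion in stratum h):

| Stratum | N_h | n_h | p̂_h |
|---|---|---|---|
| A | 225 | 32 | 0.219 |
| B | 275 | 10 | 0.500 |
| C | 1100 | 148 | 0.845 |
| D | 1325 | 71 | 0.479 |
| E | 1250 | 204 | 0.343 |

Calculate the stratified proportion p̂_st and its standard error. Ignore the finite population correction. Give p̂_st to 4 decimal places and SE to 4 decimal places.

p̂_st ≈ 0.5221, SE ≈ 0.0256

N = 4175; stratum weights W_h = N_h/N.
p̂_st = Σ W_h p̂_h = (225·0.219 + 275·0.500 + 1100·0.845 + 1325·0.479 + 1250·0.343)/4175 = 0.52208
V̂(p̂_st) = Σ W_h² p̂_h(1−p̂_h)/(n_h−1):
  stratum A: (225/4175)²·0.219·0.781/31 = 1.60245e-05
  stratum B: (275/4175)²·0.500·0.500/9 = 0.000120517
  stratum C: (1100/4175)²·0.845·0.155/147 = 6.18505e-05
  stratum D: (1325/4175)²·0.479·0.521/70 = 0.000359082
  stratum E: (1250/4175)²·0.343·0.657/203 = 9.95109e-05
V̂(p̂_st) = 0.000656986; SE = √V̂ = 0.0256317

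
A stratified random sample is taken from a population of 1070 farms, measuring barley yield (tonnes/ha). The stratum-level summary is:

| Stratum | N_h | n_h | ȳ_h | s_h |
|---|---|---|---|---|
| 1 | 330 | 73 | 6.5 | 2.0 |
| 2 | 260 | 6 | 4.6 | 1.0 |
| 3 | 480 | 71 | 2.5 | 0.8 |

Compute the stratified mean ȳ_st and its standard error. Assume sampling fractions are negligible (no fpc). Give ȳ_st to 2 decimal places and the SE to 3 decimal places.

ȳ_st ≈ 4.24, SE ≈ 0.130

ȳ_st = Σ W_h ȳ_h = (330·6.5 + 260·4.6 + 480·2.5)/1070 = 4.24393
V̂(ȳ_st) = Σ W_h² s_h²/n_h, with W_h = N_h/N and N = 1070:
  stratum 1: (330/1070)²·2.0²/73 = 0.00521192
  stratum 2: (260/1070)²·1.0²/6 = 0.00984074
  stratum 3: (480/1070)²·0.8²/71 = 0.001814
V̂(ȳ_st) = 0.0168667
SE(ȳ_st) = √0.0168667 = 0.129872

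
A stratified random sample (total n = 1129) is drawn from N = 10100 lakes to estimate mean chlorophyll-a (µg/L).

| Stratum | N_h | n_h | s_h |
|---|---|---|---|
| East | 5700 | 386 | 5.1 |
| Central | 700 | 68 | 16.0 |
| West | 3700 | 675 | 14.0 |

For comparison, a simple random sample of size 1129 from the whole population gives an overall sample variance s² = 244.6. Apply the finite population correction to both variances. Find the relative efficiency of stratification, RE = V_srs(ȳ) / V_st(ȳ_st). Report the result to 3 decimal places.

V̂(ȳ_st) = Σ W_h² (1 − n_h/N_h) s_h²/n_h, with W_h = N_h/N and N = 10100:
  stratum East: (5700/10100)²·(1 − 386/5700)·5.1²/386 = 0.0200081
  stratum Central: (700/10100)²·(1 − 68/700)·16.0²/68 = 0.0163269
  stratum West: (3700/10100)²·(1 − 675/3700)·14.0²/675 = 0.0318593
V_st = 0.0681944
V_srs = (1 − 1129/10100)·244.6/1129 = 0.192434
Relative efficiency = V_srs / V_st = 0.192434/0.0681944 = 2.8218

RE ≈ 2.822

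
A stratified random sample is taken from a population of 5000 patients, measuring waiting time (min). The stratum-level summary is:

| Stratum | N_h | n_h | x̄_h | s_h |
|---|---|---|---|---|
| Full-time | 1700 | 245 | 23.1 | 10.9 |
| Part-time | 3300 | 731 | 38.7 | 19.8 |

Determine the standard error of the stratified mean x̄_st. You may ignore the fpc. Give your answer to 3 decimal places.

V̂(x̄_st) = Σ W_h² s_h²/n_h, with W_h = N_h/N and N = 5000:
  stratum Full-time: (1700/5000)²·10.9²/245 = 0.0560589
  stratum Part-time: (3300/5000)²·19.8²/731 = 0.233615
V̂(x̄_st) = 0.289674
SE(x̄_st) = √0.289674 = 0.538214

SE(x̄_st) ≈ 0.538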